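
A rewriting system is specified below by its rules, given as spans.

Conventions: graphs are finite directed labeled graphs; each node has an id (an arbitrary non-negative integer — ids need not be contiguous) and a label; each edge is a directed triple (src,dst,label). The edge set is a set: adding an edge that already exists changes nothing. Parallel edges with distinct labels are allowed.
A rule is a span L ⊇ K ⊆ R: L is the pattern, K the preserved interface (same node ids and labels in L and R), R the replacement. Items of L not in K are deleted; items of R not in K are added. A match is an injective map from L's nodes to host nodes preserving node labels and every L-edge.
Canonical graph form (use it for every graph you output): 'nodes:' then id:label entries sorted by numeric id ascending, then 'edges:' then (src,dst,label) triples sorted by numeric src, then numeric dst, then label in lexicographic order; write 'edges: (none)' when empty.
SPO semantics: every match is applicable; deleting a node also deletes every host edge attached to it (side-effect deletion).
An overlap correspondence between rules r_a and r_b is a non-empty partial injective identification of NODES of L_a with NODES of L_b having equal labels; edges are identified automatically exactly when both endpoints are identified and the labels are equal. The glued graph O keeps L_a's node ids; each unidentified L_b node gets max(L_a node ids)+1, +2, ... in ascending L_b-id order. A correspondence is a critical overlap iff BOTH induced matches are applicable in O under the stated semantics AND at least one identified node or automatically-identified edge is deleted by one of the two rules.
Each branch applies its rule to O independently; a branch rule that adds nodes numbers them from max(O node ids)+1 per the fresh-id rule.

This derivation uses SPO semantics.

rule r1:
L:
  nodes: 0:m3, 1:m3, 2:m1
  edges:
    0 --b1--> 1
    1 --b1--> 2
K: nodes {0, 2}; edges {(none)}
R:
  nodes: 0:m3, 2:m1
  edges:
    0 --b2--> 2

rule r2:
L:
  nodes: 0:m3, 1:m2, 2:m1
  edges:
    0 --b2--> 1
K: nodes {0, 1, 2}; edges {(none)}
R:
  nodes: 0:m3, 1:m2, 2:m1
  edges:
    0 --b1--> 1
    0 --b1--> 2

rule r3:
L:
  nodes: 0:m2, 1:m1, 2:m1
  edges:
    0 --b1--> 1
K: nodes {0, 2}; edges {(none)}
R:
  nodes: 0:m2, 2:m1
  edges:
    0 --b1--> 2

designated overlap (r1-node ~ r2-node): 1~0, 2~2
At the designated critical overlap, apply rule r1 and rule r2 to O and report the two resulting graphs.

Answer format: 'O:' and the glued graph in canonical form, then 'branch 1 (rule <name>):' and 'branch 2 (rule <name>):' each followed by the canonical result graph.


O:
nodes: 0:m3, 1:m3, 2:m1, 3:m2
edges: (0,1,b1); (1,2,b1); (1,3,b2)
branch 1 (rule r1):
nodes: 0:m3, 2:m1, 3:m2
edges: (0,2,b2)
branch 2 (rule r2):
nodes: 0:m3, 1:m3, 2:m1, 3:m2
edges: (0,1,b1); (1,2,b1); (1,3,b1)


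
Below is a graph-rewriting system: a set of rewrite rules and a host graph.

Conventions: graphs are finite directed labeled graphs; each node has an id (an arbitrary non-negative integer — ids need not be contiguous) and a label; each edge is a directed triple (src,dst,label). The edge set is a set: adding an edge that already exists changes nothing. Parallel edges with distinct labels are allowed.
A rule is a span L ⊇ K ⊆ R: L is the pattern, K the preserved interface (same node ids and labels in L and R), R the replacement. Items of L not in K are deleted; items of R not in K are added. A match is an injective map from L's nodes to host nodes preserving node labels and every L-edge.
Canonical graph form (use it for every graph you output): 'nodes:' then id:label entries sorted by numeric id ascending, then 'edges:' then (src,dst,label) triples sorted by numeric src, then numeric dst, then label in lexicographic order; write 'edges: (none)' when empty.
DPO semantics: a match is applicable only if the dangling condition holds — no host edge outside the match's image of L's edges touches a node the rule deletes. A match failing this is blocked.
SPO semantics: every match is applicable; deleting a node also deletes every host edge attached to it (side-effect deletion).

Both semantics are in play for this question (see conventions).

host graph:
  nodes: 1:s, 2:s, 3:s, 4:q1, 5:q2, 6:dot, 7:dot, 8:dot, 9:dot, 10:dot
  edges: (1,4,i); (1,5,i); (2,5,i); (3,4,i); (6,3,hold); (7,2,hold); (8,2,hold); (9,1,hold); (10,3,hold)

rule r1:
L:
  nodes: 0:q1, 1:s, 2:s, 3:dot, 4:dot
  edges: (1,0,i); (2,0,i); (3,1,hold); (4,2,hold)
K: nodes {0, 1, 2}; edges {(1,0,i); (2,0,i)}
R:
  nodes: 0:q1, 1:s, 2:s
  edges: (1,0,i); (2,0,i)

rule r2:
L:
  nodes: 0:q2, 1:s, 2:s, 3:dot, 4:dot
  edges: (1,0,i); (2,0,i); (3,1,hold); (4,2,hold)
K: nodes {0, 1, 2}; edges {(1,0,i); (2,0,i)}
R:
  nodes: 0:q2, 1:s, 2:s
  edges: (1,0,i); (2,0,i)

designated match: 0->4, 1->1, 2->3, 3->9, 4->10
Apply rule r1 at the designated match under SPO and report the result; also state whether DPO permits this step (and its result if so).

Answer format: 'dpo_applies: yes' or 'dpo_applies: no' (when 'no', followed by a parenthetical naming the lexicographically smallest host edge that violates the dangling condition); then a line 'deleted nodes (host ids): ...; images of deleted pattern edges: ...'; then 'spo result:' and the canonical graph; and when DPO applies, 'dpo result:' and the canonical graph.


dpo_applies: yes
deleted nodes (host ids): 9, 10; images of deleted pattern edges: (9,1,hold); (10,3,hold)
spo result:
nodes: 1:s, 2:s, 3:s, 4:q1, 5:q2, 6:dot, 7:dot, 8:dot
edges: (1,4,i); (1,5,i); (2,5,i); (3,4,i); (6,3,hold); (7,2,hold); (8,2,hold)
dpo result:
nodes: 1:s, 2:s, 3:s, 4:q1, 5:q2, 6:dot, 7:dot, 8:dot
edges: (1,4,i); (1,5,i); (2,5,i); (3,4,i); (6,3,hold); (7,2,hold); (8,2,hold)


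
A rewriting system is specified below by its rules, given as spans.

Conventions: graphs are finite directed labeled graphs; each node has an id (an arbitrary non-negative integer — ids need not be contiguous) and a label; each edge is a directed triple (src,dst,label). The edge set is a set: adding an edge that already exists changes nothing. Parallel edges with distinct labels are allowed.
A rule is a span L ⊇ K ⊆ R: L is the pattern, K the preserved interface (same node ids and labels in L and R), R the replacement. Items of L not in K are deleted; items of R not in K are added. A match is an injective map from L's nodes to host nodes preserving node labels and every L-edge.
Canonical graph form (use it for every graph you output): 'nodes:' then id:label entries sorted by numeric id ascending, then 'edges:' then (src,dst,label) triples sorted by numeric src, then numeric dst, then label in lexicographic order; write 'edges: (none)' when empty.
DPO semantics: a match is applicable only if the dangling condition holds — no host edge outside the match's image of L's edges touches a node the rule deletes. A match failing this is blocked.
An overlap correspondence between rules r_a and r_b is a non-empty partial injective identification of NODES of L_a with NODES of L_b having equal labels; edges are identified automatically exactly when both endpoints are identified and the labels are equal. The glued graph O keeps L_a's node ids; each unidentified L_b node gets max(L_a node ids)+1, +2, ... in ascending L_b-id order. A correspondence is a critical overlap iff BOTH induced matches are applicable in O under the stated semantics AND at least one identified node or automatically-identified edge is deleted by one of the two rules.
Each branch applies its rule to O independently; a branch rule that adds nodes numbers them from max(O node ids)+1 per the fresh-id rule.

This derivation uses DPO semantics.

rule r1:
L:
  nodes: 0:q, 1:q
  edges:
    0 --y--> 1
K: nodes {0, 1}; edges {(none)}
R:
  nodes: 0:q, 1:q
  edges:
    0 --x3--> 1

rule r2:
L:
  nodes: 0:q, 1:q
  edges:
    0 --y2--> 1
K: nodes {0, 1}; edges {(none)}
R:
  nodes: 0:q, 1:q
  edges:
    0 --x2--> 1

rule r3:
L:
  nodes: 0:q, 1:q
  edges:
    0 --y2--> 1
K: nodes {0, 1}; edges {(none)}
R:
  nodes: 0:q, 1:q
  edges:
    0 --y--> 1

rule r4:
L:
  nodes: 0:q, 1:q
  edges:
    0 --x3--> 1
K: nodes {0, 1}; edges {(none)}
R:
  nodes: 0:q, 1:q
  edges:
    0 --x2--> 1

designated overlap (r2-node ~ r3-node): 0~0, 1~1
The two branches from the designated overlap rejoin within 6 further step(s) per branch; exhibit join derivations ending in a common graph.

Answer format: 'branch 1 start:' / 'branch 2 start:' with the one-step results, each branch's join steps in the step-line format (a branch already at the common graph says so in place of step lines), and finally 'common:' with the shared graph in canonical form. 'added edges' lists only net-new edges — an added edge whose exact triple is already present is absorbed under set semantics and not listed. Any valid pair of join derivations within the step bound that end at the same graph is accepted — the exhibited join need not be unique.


branch 1 start:
nodes: 0:q, 1:q
edges: (0,1,x2)
branch 2 start:
nodes: 0:q, 1:q
edges: (0,1,y)
branch 1: already at the common graph (0 steps)
branch 2 step 1: rule r1; match: 0->0, 1->1; deleted nodes (none); deleted edges (0,1,y); added nodes (none); added edges (0,1,x3); result: nodes: 0:q, 1:q edges: (0,1,x3)
branch 2 step 2: rule r4; match: 0->0, 1->1; deleted nodes (none); deleted edges (0,1,x3); added nodes (none); added edges (0,1,x2); result: nodes: 0:q, 1:q edges: (0,1,x2)
common:
nodes: 0:q, 1:q
edges: (0,1,x2)


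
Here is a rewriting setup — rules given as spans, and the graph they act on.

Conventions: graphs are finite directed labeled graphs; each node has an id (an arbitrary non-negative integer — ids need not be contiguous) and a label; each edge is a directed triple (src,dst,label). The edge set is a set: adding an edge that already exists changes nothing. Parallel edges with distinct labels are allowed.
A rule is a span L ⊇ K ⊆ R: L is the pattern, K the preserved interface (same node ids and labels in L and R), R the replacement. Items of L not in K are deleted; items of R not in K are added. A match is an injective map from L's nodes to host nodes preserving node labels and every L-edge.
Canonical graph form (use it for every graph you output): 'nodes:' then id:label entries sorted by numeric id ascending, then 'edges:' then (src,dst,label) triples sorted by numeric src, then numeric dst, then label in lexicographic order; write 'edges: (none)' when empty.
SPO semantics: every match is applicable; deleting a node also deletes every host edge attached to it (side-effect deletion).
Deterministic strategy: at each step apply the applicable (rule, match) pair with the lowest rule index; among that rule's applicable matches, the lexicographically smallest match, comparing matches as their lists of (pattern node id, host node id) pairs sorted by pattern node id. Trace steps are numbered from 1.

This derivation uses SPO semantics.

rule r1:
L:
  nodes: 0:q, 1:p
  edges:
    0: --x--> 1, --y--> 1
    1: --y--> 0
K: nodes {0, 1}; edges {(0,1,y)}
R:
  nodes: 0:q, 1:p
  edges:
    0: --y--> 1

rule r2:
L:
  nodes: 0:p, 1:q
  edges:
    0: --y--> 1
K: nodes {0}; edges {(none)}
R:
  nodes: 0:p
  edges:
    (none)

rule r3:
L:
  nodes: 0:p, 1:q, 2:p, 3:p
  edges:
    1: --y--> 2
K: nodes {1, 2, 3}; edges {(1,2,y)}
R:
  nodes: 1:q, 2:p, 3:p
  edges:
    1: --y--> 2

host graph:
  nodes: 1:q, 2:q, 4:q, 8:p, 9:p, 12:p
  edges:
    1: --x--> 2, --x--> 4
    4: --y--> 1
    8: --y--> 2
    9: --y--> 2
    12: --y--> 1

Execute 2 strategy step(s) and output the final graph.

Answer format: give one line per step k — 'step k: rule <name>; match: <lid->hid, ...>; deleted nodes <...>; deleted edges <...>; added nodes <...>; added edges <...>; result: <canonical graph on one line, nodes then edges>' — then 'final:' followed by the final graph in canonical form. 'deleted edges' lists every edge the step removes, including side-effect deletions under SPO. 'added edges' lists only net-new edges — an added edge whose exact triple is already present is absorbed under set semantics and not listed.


step 1: rule r2; match: 0->8, 1->2; deleted nodes 2; deleted edges (1,2,x); (8,2,y); (9,2,y); added nodes (none); added edges (none); result: nodes: 1:q, 4:q, 8:p, 9:p, 12:p edges: (1,4,x); (4,1,y); (12,1,y)
step 2: rule r2; match: 0->12, 1->1; deleted nodes 1; deleted edges (1,4,x); (4,1,y); (12,1,y); added nodes (none); added edges (none); result: nodes: 4:q, 8:p, 9:p, 12:p edges: (none)
final:
nodes: 4:q, 8:p, 9:p, 12:p
edges: (none)


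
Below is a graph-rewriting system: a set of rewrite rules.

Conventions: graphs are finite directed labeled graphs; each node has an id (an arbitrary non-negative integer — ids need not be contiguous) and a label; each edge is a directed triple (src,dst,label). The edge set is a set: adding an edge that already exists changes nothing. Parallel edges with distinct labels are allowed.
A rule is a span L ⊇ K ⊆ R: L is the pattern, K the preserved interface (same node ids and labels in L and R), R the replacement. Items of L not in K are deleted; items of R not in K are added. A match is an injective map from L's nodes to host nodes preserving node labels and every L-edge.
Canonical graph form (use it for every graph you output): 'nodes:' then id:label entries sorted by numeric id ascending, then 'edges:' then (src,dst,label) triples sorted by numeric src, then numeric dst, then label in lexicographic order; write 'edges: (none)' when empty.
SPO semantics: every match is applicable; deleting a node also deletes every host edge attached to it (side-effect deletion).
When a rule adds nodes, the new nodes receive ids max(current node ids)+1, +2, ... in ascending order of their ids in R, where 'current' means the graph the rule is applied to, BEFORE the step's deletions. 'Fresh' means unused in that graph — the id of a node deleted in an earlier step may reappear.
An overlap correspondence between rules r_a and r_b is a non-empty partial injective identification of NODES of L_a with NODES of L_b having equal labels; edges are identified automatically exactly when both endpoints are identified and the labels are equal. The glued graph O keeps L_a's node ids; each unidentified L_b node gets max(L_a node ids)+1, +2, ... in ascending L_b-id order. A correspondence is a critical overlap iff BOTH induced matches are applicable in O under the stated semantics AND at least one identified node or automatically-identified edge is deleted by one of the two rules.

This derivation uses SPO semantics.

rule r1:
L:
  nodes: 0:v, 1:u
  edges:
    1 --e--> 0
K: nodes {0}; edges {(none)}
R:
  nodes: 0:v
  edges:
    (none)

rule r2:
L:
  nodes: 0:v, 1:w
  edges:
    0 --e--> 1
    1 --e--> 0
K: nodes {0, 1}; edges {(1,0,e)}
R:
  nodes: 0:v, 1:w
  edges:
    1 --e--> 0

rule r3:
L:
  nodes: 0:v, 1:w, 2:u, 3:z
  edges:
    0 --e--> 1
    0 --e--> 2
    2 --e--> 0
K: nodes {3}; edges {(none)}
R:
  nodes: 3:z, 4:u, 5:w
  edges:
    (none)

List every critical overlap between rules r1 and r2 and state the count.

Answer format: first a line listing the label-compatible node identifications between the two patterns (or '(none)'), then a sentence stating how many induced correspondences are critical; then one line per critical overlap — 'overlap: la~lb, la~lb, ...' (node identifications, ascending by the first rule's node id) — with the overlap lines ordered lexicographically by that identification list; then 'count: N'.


label-compatible node identifications between L(r1) and L(r2): 0~0
0 of the induced correspondences are critical overlaps of r1 and r2.
count: 0


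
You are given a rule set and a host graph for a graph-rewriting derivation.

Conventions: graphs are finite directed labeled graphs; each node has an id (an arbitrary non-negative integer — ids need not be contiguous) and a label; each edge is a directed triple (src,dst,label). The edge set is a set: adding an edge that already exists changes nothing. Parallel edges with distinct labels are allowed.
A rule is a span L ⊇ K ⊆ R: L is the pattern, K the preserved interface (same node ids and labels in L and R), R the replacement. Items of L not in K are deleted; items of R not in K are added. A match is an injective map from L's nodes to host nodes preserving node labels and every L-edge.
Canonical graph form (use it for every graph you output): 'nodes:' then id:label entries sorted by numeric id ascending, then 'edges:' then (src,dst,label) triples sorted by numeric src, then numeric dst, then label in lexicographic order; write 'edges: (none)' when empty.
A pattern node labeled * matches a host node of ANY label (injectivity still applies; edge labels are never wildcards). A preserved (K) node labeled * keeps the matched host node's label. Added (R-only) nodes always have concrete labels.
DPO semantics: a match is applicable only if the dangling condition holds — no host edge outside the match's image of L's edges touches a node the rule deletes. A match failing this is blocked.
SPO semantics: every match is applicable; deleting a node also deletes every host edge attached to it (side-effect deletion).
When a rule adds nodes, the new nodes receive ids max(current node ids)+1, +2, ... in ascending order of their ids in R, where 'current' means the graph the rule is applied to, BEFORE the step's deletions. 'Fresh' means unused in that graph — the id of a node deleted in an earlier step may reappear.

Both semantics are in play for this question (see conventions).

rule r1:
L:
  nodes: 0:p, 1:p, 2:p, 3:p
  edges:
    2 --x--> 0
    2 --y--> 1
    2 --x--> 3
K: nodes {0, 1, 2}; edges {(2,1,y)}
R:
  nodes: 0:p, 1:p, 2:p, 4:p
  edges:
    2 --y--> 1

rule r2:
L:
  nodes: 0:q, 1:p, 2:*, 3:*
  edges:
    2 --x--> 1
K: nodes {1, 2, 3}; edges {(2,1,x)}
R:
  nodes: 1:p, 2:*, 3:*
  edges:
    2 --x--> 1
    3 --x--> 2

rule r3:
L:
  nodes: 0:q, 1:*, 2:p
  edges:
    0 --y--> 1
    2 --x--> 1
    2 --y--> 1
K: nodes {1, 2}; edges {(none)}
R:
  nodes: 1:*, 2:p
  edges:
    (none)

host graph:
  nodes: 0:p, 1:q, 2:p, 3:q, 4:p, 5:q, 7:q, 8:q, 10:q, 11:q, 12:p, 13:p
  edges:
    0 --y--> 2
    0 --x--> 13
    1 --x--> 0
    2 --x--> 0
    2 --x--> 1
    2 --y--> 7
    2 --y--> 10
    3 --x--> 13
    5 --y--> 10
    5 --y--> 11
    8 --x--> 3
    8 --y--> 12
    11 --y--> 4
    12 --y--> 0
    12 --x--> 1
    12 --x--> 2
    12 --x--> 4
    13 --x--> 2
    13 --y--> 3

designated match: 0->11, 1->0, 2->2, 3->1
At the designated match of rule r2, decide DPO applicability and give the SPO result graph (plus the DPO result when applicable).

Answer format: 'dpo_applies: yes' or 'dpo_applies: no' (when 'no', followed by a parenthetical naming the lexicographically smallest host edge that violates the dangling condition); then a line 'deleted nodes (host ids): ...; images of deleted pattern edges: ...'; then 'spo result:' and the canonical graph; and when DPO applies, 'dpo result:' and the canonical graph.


dpo_applies: no
(the rule deletes node 11, which keeps host edge (5,11,y) outside the match image — the dangling condition fails, DPO blocks; SPO proceeds and side-deletes such edges)
deleted nodes (host ids): 11; images of deleted pattern edges: (none)
spo result:
nodes: 0:p, 1:q, 2:p, 3:q, 4:p, 5:q, 7:q, 8:q, 10:q, 12:p, 13:p
edges: (0,2,y); (0,13,x); (1,0,x); (1,2,x); (2,0,x); (2,1,x); (2,7,y); (2,10,y); (3,13,x); (5,10,y); (8,3,x); (8,12,y); (12,0,y); (12,1,x); (12,2,x); (12,4,x); (13,2,x); (13,3,y)


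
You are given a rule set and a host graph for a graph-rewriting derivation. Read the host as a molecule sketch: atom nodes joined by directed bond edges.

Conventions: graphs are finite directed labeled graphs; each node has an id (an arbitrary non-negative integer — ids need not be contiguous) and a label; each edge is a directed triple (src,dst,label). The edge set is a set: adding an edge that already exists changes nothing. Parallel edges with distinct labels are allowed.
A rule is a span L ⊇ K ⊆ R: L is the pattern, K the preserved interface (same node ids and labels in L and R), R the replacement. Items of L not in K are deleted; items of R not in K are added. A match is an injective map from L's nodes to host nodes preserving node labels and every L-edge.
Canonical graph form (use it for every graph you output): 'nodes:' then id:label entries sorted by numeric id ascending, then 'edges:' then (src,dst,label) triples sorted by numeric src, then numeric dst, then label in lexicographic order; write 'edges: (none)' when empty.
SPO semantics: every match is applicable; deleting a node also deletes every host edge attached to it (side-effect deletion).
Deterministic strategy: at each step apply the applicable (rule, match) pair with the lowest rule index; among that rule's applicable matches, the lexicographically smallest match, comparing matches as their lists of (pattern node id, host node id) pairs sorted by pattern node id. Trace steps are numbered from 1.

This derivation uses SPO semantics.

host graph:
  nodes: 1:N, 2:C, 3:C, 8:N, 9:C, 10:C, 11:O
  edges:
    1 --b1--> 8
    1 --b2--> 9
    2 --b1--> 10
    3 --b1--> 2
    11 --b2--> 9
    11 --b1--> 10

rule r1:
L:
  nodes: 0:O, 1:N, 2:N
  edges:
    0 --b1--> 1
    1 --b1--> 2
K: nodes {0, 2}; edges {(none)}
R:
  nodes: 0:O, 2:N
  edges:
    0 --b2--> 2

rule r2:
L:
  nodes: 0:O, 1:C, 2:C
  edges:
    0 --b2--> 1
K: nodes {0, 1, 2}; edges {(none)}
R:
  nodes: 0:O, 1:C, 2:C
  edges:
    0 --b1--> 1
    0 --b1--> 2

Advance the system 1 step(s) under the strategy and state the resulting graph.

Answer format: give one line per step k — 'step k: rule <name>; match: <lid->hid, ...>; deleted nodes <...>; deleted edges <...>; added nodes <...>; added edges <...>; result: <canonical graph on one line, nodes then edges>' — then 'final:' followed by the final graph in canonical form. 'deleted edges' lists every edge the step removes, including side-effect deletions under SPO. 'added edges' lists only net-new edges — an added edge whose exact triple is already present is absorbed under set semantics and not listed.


step 1: rule r2; match: 0->11, 1->9, 2->2; deleted nodes (none); deleted edges (11,9,b2); added nodes (none); added edges (11,2,b1); (11,9,b1); result: nodes: 1:N, 2:C, 3:C, 8:N, 9:C, 10:C, 11:O edges: (1,8,b1); (1,9,b2); (2,10,b1); (3,2,b1); (11,2,b1); (11,9,b1); (11,10,b1)
final:
nodes: 1:N, 2:C, 3:C, 8:N, 9:C, 10:C, 11:O
edges: (1,8,b1); (1,9,b2); (2,10,b1); (3,2,b1); (11,2,b1); (11,9,b1); (11,10,b1)


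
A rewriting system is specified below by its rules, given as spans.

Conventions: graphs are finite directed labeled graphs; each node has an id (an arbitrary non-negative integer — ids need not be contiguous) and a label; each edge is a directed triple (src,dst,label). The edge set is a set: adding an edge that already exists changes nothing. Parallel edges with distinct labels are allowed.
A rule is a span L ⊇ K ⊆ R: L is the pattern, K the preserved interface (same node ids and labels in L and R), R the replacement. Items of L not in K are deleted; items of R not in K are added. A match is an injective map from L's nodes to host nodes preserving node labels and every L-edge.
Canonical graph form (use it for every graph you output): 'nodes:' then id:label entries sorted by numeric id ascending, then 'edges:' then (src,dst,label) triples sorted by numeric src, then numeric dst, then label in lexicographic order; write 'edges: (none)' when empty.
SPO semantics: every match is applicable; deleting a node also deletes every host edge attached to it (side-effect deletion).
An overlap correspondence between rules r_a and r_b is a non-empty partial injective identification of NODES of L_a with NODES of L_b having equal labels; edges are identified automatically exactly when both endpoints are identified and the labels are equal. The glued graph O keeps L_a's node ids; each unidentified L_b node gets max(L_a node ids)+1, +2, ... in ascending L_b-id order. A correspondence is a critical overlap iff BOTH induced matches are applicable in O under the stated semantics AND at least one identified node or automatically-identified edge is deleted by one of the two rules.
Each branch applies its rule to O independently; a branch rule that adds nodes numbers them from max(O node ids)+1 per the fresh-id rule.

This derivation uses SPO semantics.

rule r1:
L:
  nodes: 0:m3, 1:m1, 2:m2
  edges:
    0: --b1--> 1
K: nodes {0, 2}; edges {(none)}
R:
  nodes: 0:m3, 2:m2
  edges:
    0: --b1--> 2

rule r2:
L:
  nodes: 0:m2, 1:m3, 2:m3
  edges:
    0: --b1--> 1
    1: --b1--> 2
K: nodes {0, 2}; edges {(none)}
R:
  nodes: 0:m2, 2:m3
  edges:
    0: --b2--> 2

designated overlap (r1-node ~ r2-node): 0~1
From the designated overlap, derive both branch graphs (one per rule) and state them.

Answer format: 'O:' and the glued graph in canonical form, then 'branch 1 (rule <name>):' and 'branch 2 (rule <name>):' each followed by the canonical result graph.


O:
nodes: 0:m3, 1:m1, 2:m2, 3:m2, 4:m3
edges: (0,1,b1); (0,4,b1); (3,0,b1)
branch 1 (rule r1):
nodes: 0:m3, 2:m2, 3:m2, 4:m3
edges: (0,2,b1); (0,4,b1); (3,0,b1)
branch 2 (rule r2):
nodes: 1:m1, 2:m2, 3:m2, 4:m3
edges: (3,4,b2)


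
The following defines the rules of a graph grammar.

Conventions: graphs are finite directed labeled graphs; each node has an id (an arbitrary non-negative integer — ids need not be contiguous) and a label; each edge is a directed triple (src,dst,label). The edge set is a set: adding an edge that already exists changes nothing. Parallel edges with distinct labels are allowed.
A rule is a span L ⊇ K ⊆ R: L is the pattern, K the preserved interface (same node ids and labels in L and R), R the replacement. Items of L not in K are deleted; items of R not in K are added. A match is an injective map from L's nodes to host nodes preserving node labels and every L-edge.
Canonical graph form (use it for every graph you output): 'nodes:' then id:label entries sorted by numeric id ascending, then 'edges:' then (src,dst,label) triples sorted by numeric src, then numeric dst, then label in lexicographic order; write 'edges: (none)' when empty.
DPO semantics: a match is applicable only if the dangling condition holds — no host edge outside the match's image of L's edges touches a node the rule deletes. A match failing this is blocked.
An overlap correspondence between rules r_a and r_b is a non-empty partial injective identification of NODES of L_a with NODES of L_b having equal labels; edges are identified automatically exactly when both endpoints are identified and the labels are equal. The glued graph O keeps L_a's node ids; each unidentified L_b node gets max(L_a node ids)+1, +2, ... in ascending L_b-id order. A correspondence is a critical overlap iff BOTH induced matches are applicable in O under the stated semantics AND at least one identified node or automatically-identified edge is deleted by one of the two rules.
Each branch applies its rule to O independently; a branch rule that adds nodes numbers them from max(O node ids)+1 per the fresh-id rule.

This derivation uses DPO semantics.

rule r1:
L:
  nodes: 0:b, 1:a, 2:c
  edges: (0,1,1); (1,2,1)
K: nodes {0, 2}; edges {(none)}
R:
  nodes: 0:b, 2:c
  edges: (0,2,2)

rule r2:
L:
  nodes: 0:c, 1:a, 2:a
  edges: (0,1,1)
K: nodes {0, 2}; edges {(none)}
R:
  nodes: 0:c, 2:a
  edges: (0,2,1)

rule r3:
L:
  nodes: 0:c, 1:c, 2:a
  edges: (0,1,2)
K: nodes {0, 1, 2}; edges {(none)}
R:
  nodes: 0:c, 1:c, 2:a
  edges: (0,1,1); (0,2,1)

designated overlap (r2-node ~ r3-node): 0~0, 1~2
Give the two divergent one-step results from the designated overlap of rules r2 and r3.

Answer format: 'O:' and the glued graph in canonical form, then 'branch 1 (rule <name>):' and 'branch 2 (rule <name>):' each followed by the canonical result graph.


O:
nodes: 0:c, 1:a, 2:a, 3:c
edges: (0,1,1); (0,3,2)
branch 1 (rule r2):
nodes: 0:c, 2:a, 3:c
edges: (0,2,1); (0,3,2)
branch 2 (rule r3):
nodes: 0:c, 1:a, 2:a, 3:c
edges: (0,1,1); (0,3,1)


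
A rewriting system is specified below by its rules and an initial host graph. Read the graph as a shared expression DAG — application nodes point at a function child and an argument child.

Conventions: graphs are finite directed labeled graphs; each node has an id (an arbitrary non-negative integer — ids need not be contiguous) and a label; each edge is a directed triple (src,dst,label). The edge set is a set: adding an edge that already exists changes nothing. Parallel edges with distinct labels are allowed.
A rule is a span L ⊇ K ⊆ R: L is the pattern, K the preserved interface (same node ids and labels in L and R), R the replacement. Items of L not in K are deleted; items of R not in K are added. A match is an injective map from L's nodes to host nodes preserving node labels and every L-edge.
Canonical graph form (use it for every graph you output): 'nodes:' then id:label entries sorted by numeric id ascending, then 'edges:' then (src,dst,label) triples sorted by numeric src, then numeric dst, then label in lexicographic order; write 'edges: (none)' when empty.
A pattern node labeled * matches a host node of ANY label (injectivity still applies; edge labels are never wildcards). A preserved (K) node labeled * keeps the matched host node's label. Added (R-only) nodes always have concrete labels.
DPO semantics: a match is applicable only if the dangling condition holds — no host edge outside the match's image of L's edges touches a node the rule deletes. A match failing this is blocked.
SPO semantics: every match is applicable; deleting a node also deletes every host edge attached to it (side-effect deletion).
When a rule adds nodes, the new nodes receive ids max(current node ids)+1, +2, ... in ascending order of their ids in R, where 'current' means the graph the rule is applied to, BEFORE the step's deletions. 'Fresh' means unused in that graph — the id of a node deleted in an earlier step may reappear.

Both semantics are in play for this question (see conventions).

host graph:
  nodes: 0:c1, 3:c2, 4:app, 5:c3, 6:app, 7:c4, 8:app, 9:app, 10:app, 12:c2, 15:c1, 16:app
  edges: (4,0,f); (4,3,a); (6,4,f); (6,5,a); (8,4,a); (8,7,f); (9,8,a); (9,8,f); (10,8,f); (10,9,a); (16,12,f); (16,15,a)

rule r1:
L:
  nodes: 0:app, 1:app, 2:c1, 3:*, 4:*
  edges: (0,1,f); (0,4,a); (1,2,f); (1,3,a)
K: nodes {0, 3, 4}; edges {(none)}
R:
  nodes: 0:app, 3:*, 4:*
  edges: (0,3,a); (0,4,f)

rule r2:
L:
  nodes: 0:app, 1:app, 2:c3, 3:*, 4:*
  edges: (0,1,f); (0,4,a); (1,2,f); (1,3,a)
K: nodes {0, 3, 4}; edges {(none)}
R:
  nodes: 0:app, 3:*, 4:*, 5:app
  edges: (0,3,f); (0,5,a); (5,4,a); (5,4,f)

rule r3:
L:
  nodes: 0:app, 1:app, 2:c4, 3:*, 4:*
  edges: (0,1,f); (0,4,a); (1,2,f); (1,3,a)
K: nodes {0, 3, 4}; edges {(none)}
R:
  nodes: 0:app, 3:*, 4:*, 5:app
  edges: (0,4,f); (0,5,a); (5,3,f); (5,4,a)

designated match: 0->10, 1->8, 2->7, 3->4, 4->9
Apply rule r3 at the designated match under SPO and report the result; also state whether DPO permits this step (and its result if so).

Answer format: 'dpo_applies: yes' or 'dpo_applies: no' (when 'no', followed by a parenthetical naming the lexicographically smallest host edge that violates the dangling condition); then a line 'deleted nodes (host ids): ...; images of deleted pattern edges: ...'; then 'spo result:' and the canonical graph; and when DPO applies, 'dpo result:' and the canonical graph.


dpo_applies: no
(the rule deletes node 8, which keeps host edge (9,8,a) outside the match image — the dangling condition fails, DPO blocks; SPO proceeds and side-deletes such edges)
deleted nodes (host ids): 7, 8; images of deleted pattern edges: (8,4,a); (8,7,f); (10,8,f); (10,9,a)
spo result:
nodes: 0:c1, 3:c2, 4:app, 5:c3, 6:app, 9:app, 10:app, 12:c2, 15:c1, 16:app, 17:app
edges: (4,0,f); (4,3,a); (6,4,f); (6,5,a); (10,9,f); (10,17,a); (16,12,f); (16,15,a); (17,4,f); (17,9,a)


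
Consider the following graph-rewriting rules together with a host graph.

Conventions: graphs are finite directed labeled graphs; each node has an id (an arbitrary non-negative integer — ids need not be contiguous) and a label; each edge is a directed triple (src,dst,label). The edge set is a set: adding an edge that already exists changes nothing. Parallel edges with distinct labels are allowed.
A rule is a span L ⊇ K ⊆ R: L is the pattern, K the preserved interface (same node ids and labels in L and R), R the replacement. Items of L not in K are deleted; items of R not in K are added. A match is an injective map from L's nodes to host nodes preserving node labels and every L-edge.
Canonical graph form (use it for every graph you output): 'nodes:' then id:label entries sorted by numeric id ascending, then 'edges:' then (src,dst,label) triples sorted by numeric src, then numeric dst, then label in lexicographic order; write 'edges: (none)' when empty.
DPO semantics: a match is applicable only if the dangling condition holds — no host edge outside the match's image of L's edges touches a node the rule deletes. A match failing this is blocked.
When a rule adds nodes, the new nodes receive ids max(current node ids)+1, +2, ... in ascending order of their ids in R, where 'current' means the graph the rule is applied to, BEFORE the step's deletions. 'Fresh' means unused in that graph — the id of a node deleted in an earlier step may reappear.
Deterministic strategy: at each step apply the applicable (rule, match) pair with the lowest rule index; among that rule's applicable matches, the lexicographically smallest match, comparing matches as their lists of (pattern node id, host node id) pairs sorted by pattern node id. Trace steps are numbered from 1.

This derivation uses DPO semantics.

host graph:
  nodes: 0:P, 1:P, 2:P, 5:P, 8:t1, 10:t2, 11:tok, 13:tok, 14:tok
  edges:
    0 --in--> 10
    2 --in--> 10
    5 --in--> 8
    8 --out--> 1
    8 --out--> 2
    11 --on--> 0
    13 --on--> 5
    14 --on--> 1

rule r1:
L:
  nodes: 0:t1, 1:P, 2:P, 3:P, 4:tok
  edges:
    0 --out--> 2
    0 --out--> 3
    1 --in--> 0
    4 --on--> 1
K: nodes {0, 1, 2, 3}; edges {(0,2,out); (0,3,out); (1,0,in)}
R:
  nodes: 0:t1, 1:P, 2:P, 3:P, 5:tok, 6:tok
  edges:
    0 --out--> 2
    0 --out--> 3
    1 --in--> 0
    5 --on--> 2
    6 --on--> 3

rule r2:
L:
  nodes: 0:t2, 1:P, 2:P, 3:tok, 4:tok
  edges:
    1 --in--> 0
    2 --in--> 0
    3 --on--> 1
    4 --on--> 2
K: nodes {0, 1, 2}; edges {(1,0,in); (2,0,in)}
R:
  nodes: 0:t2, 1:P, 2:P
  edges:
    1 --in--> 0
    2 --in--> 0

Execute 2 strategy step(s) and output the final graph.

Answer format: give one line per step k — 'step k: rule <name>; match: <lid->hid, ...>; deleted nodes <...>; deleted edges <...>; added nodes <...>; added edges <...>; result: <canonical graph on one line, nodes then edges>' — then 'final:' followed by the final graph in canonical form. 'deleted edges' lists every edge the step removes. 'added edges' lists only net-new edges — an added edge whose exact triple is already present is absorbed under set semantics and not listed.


step 1: rule r1; match: 0->8, 1->5, 2->1, 3->2, 4->13; deleted nodes 13; deleted edges (13,5,on); added nodes 15, 16; added edges (15,1,on); (16,2,on); result: nodes: 0:P, 1:P, 2:P, 5:P, 8:t1, 10:t2, 11:tok, 14:tok, 15:tok, 16:tok edges: (0,10,in); (2,10,in); (5,8,in); (8,1,out); (8,2,out); (11,0,on); (14,1,on); (15,1,on); (16,2,on)
step 2: rule r2; match: 0->10, 1->0, 2->2, 3->11, 4->16; deleted nodes 11, 16; deleted edges (11,0,on); (16,2,on); added nodes (none); added edges (none); result: nodes: 0:P, 1:P, 2:P, 5:P, 8:t1, 10:t2, 14:tok, 15:tok edges: (0,10,in); (2,10,in); (5,8,in); (8,1,out); (8,2,out); (14,1,on); (15,1,on)
final:
nodes: 0:P, 1:P, 2:P, 5:P, 8:t1, 10:t2, 14:tok, 15:tok
edges: (0,10,in); (2,10,in); (5,8,in); (8,1,out); (8,2,out); (14,1,on); (15,1,on)


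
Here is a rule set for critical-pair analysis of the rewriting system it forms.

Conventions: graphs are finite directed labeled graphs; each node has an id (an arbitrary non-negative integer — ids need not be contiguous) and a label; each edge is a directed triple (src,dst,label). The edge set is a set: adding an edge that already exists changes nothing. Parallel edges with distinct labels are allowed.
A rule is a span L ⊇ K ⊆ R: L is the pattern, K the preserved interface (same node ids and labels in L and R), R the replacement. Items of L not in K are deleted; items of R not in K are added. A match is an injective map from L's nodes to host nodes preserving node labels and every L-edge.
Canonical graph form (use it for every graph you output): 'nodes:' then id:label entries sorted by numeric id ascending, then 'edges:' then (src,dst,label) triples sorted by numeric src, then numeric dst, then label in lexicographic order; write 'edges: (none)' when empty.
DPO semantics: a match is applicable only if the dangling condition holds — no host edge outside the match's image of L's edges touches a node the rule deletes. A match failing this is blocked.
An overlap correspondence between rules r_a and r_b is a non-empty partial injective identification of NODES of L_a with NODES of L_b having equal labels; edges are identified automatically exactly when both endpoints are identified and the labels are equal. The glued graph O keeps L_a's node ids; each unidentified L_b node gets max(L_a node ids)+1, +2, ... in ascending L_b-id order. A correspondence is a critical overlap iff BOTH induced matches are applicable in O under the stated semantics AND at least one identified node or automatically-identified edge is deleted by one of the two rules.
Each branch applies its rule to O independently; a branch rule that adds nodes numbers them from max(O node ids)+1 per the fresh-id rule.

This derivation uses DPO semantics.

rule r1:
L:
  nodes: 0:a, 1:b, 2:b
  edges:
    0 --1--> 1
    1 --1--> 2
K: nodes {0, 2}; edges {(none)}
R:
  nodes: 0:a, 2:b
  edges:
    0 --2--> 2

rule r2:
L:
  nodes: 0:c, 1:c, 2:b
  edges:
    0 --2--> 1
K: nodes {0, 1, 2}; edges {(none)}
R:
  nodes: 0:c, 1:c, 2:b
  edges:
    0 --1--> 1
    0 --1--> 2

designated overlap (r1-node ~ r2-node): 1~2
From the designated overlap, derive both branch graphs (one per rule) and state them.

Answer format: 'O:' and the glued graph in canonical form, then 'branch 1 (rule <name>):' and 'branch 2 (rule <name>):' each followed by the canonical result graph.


O:
nodes: 0:a, 1:b, 2:b, 3:c, 4:c
edges: (0,1,1); (1,2,1); (3,4,2)
branch 1 (rule r1):
nodes: 0:a, 2:b, 3:c, 4:c
edges: (0,2,2); (3,4,2)
branch 2 (rule r2):
nodes: 0:a, 1:b, 2:b, 3:c, 4:c
edges: (0,1,1); (1,2,1); (3,1,1); (3,4,1)


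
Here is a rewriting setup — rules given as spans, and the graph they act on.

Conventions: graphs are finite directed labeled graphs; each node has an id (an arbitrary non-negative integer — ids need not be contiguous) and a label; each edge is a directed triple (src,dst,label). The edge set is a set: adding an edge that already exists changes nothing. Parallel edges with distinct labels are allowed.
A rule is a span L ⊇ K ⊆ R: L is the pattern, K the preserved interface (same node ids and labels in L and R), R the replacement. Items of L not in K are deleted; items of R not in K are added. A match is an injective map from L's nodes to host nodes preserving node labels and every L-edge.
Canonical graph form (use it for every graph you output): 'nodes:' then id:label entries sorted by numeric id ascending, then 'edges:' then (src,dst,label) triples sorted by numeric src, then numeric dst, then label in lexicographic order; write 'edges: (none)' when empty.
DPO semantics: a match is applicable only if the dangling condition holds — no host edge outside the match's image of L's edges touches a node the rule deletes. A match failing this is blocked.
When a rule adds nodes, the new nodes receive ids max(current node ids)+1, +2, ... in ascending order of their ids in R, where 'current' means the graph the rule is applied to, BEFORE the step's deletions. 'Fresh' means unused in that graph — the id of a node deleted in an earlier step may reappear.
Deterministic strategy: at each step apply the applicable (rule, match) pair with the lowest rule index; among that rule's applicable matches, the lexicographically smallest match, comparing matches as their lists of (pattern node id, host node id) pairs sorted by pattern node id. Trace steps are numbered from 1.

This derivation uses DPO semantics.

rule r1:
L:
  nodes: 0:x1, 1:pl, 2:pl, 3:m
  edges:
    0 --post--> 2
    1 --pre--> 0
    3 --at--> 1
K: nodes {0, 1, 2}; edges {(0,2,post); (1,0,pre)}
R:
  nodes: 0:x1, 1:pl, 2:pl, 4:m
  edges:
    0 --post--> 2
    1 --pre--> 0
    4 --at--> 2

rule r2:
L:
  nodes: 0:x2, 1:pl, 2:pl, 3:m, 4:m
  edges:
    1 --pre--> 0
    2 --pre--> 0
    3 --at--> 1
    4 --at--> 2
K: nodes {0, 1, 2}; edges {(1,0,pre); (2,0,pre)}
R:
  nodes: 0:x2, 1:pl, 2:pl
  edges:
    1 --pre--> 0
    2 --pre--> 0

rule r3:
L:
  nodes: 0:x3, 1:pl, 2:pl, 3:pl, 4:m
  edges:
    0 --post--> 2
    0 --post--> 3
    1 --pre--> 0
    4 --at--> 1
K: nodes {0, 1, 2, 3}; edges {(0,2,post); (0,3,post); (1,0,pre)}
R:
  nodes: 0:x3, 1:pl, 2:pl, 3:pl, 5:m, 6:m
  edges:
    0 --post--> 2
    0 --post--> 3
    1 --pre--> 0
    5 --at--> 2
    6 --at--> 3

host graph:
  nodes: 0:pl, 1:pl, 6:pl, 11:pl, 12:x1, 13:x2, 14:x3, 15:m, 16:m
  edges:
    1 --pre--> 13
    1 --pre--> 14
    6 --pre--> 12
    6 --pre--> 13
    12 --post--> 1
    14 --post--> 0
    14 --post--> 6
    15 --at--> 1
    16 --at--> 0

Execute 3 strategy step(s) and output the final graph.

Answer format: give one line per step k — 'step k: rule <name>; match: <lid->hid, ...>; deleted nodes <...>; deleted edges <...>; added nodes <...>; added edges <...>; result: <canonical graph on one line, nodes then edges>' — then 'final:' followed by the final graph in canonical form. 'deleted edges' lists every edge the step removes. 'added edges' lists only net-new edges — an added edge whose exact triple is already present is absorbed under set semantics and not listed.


step 1: rule r3; match: 0->14, 1->1, 2->0, 3->6, 4->15; deleted nodes 15; deleted edges (15,1,at); added nodes 17, 18; added edges (17,0,at); (18,6,at); result: nodes: 0:pl, 1:pl, 6:pl, 11:pl, 12:x1, 13:x2, 14:x3, 16:m, 17:m, 18:m edges: (1,13,pre); (1,14,pre); (6,12,pre); (6,13,pre); (12,1,post); (14,0,post); (14,6,post); (16,0,at); (17,0,at); (18,6,at)
step 2: rule r1; match: 0->12, 1->6, 2->1, 3->18; deleted nodes 18; deleted edges (18,6,at); added nodes 19; added edges (19,1,at); result: nodes: 0:pl, 1:pl, 6:pl, 11:pl, 12:x1, 13:x2, 14:x3, 16:m, 17:m, 19:m edges: (1,13,pre); (1,14,pre); (6,12,pre); (6,13,pre); (12,1,post); (14,0,post); (14,6,post); (16,0,at); (17,0,at); (19,1,at)
step 3: rule r3; match: 0->14, 1->1, 2->0, 3->6, 4->19; deleted nodes 19; deleted edges (19,1,at); added nodes 20, 21; added edges (20,0,at); (21,6,at); result: nodes: 0:pl, 1:pl, 6:pl, 11:pl, 12:x1, 13:x2, 14:x3, 16:m, 17:m, 20:m, 21:m edges: (1,13,pre); (1,14,pre); (6,12,pre); (6,13,pre); (12,1,post); (14,0,post); (14,6,post); (16,0,at); (17,0,at); (20,0,at); (21,6,at)
final:
nodes: 0:pl, 1:pl, 6:pl, 11:pl, 12:x1, 13:x2, 14:x3, 16:m, 17:m, 20:m, 21:m
edges: (1,13,pre); (1,14,pre); (6,12,pre); (6,13,pre); (12,1,post); (14,0,post); (14,6,post); (16,0,at); (17,0,at); (20,0,at); (21,6,at)
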